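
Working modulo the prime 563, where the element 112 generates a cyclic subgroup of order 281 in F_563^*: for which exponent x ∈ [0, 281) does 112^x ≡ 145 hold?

Baby-step giant-step with m = ceil(sqrt(281)) = 17.
Baby table (112^j mod 563 for j=0..16):
  0:1  1:112  2:158  3:243  4:192  5:110  6:497  7:490
  8:269  9:289  10:277  11:59  12:415  13:314  14:262  15:68
  16:297
Giant step factor: 112^(-17) ≡ 12 (mod 563).
Scan 145·12^i mod 563 for i = 0, 1, …:
  i=0: 145   i=1: 51   i=2: 49   i=3: 25
  i=4: 300   i=5: 222   i=6: 412   i=7: 440
  i=8: 213   i=9: 304     …   i=15: 161
  i=16: 243
Match at i=16, j=3: x = 16·17 + 3 = 275.

275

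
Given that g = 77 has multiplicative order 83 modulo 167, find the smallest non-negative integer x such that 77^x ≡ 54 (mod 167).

42

Baby-step giant-step with m = ceil(sqrt(83)) = 10.
Baby table (77^j mod 167 for j=0..9):
  0:1  1:77  2:84  3:122  4:42  5:61  6:21  7:114
  8:94  9:57
Giant step factor: 77^(-10) ≡ 32 (mod 167).
Scan 54·32^i mod 167 for i = 0, 1, …:
  i=0: 54   i=1: 58   i=2: 19   i=3: 107
  i=4: 84
Match at i=4, j=2: x = 4·10 + 2 = 42.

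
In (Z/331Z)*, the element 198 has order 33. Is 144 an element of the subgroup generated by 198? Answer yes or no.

no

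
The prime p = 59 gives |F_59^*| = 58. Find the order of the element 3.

29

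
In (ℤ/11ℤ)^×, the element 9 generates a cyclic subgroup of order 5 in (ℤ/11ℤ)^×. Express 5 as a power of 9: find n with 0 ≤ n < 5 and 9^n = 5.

Successive powers of 9 modulo 11:
  9^0=1  9^1=9  9^2=4  9^3=3  9^4=5
So 9^4 ≡ 5 (mod 11), giving n = 4.

4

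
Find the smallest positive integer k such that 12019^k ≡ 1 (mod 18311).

9155

The order of 12019 must divide p − 1 = 18310 = 2 · 5 · 1831.
Divisors: 1, 2, 5, 10, 1831, 3662, 9155, 18310.
Check each in increasing order: 12019^1 ≡ 12019;  12019^2 ≡ 882;  12019^5 ≡ 15602;  12019^10 ≡ 14281;  12019^1831 ≡ 1939;  12019^3662 ≡ 5966;  12019^9155 ≡ 1.
Smallest exponent giving 1 is 9155.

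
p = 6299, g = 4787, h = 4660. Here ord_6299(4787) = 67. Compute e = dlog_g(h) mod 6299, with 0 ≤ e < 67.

Successive powers of 4787 modulo 6299:
  4787^0=1  4787^1=4787  4787^2=5906  4787^3=2110  4787^4=3273  4787^5=2238
  4787^6=5006  4787^7=2326  4787^8=4229  4787^9=5536  4787^10=939  4787^11=3806
  4787^12=2614  4787^13=3404  4787^14=5734  4787^15=3915  4787^16=1580  4787^17=4660
So 4787^17 ≡ 4660 (mod 6299), giving e = 17.

17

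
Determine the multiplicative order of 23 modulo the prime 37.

12

The order of 23 must divide p − 1 = 36 = 2^2 · 3^2.
Divisors: 1, 2, 3, 4, 6, 9, 12, 18, 36.
Check each in increasing order: 23^1 ≡ 23;  23^2 ≡ 11;  23^3 ≡ 31;  23^4 ≡ 10;  23^6 ≡ 36;  23^9 ≡ 6;  23^12 ≡ 1.
Smallest exponent giving 1 is 12.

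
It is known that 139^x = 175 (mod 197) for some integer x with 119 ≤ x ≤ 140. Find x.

120

Compute 139^119 mod 197 = 177, then multiply by 139 repeatedly:
  139^119=177  139^120=175
Found 175 at exponent 120.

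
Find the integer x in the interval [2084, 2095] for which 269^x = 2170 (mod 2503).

Compute 269^2084 mod 2503 = 79, then multiply by 269 repeatedly:
  269^2084=79  269^2085=1227  269^2086=2170
Found 2170 at exponent 2086.

2086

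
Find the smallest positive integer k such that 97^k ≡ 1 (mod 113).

14

The order of 97 must divide p − 1 = 112 = 2^4 · 7.
Divisors: 1, 2, 4, 7, 8, 14, 16, 28, 56, 112.
Check each in increasing order: 97^1 ≡ 97;  97^2 ≡ 30;  97^4 ≡ 109;  97^7 ≡ 112;  97^8 ≡ 16;  97^14 ≡ 1.
Smallest exponent giving 1 is 14.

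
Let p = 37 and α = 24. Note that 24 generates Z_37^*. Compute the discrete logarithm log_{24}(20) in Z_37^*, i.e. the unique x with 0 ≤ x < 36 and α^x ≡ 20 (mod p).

Successive powers of 24 modulo 37:
  24^0=1  24^1=24  24^2=21  24^3=23  24^4=34  24^5=2
  24^6=11  24^7=5  24^8=9  24^9=31  24^10=4  24^11=22
  24^12=10  24^13=18  24^14=25  24^15=8  24^16=7  24^17=20
So 24^17 ≡ 20 (mod 37), giving x = 17.

17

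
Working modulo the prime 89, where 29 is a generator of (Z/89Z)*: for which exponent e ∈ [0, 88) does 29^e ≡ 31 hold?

5

Successive powers of 29 modulo 89:
  29^0=1  29^1=29  29^2=40  29^3=3  29^4=87  29^5=31
So 29^5 ≡ 31 (mod 89), giving e = 5.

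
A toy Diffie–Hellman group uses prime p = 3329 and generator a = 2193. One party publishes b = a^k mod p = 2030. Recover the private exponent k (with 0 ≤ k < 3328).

2864

Baby-step giant-step with m = ceil(sqrt(3328)) = 58.
Baby table (2193^j mod 3329 for j=0..57):
  0:1  1:2193  2:2173  3:1590  4:1407  5:2897  6:1389  7:42
  8:2223  9:1383  10:200  11:2501  12:1830  13:1745  14:1764  15:154
  16:1493  17:1742  18:1843  19:293  20:52  21:850  22:3139  23:2784
  24:3255  25:839  26:2319  27:2184  28:2410  29:2007  30:413  31:221
  32:1948  33:857  34:1845  35:1350  36:1069  37:701  38:2624  39:1920
  40:2704  41:923  42:107  43:1621  44:2810  45:351  46:744  47:382
  48:2147  49:1165  50:1502  51:1505  52:1426  53:1287  54:2728  55:291
  56:2324  57:3162
Giant step factor: 2193^(-58) ≡ 2923 (mod 3329).
Scan 2030·2923^i mod 3329 for i = 0, 1, …:
  i=0: 2030   i=1: 1412   i=2: 2645   i=3: 1397
  i=4: 2077   i=5: 2304   i=6: 25   i=7: 3166
  i=8: 2927   i=9: 91     …   i=48: 1132
  i=49: 3139
Match at i=49, j=22: k = 49·58 + 22 = 2864.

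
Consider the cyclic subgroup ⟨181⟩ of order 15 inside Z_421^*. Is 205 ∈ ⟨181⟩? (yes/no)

⟨181⟩ has order 15; its elements mod 421 are {1, 20, 35, 82, 107, 144, 181, 252, 279, 344, 354, 377, 383, 400, 409}.
205 is not in this set.

no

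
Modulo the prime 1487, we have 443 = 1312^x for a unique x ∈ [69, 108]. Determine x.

74

Compute 1312^69 mod 1487 = 1375, then multiply by 1312 repeatedly:
  1312^69=1375  1312^70=269  1312^71=509  1312^72=145  1312^73=1391
  1312^74=443
Found 443 at exponent 74.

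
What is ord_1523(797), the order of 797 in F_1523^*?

761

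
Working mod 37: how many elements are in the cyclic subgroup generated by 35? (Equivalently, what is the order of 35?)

36

The order of 35 must divide p − 1 = 36 = 2^2 · 3^2.
Divisors: 1, 2, 3, 4, 6, 9, 12, 18, 36.
Check each in increasing order: 35^1 ≡ 35;  35^2 ≡ 4;  35^3 ≡ 29;  35^4 ≡ 16;  35^6 ≡ 27;  35^9 ≡ 6;  35^12 ≡ 26;  35^18 ≡ 36;  35^36 ≡ 1.
Smallest exponent giving 1 is 36.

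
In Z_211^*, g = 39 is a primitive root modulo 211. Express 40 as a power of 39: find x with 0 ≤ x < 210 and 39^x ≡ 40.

Baby-step giant-step with m = ceil(sqrt(210)) = 15.
Baby table (39^j mod 211 for j=0..14):
  0:1  1:39  2:44  3:28  4:37  5:177  6:151  7:192
  8:103  9:8  10:101  11:141  12:13  13:85  14:150
Giant step factor: 39^(-15) ≡ 40 (mod 211).
Scan 40·40^i mod 211 for i = 0, 1, …:
  i=0: 40   i=1: 123   i=2: 67   i=3: 148
  i=4: 12   i=5: 58   i=6: 210   i=7: 171
  i=8: 88   i=9: 144   i=10: 63   i=11: 199
  i=12: 153   i=13: 1
Match at i=13, j=0: x = 13·15 + 0 = 195.

195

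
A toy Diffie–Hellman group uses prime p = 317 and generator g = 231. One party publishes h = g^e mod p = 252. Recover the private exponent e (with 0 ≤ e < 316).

Baby-step giant-step with m = ceil(sqrt(316)) = 18.
Baby table (231^j mod 317 for j=0..17):
  0:1  1:231  2:105  3:163  4:247  5:314  6:258  7:2
  8:145  9:210  10:9  11:177  12:311  13:199  14:4  15:290
  16:103  17:18
Giant step factor: 231^(-18) ≡ 60 (mod 317).
Scan 252·60^i mod 317 for i = 0, 1, …:
  i=0: 252   i=1: 221   i=2: 263   i=3: 247
Match at i=3, j=4: e = 3·18 + 4 = 58.

58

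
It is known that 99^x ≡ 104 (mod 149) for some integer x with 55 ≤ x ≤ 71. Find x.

64

Compute 99^55 mod 149 = 79, then multiply by 99 repeatedly:
  99^55=79  99^56=73  99^57=75  99^58=124  99^59=58
  99^60=80  99^61=23  99^62=42  99^63=135  99^64=104
Found 104 at exponent 64.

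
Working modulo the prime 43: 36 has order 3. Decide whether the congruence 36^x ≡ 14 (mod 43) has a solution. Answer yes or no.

⟨36⟩ has order 3; its elements mod 43 are {1, 6, 36}.
14 is not in this set.

no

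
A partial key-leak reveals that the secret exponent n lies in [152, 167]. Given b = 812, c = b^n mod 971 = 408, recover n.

Compute 812^152 mod 971 = 683, then multiply by 812 repeatedly:
  812^152=683  812^153=155  812^154=601  812^155=570  812^156=644
  812^157=530  812^158=207  812^159=101  812^160=448  812^161=622
  812^162=144  812^163=408
Found 408 at exponent 163.

163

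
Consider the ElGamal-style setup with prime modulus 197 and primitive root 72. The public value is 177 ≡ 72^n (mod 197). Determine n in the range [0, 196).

Baby-step giant-step with m = ceil(sqrt(196)) = 14.
Baby table (72^j mod 197 for j=0..13):
  0:1  1:72  2:62  3:130  4:101  5:180  6:155  7:128
  8:154  9:56  10:92  11:123  12:188  13:140
Giant step factor: 72^(-14) ≡ 6 (mod 197).
Scan 177·6^i mod 197 for i = 0, 1, …:
  i=0: 177   i=1: 77   i=2: 68   i=3: 14
  i=4: 84   i=5: 110   i=6: 69   i=7: 20
  i=8: 120   i=9: 129   i=10: 183   i=11: 113
  i=12: 87   i=13: 128
Match at i=13, j=7: n = 13·14 + 7 = 189.

189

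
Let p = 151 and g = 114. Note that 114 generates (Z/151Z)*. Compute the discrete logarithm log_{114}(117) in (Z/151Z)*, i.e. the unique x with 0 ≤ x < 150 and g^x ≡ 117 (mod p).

83

Baby-step giant-step with m = ceil(sqrt(150)) = 13.
Baby table (114^j mod 151 for j=0..12):
  0:1  1:114  2:10  3:83  4:100  5:75  6:94  7:146
  8:34  9:101  10:38  11:104  12:78
Giant step factor: 114^(-13) ≡ 71 (mod 151).
Scan 117·71^i mod 151 for i = 0, 1, …:
  i=0: 117   i=1: 2   i=2: 142   i=3: 116
  i=4: 82   i=5: 84   i=6: 75
Match at i=6, j=5: x = 6·13 + 5 = 83.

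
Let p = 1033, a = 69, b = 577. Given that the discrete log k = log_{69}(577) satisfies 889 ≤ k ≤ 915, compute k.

Compute 69^889 mod 1033 = 797, then multiply by 69 repeatedly:
  69^889=797  69^890=244  69^891=308  69^892=592  69^893=561
  69^894=488  69^895=616  69^896=151  69^897=89  69^898=976
  69^899=199  69^900=302  69^901=178  69^902=919  69^903=398
  69^904=604  69^905=356  69^906=805  69^907=796  69^908=175
  69^909=712  69^910=577
Found 577 at exponent 910.

910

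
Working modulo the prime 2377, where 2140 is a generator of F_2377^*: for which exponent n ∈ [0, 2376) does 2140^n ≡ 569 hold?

Baby-step giant-step with m = ceil(sqrt(2376)) = 49.
Baby table (2140^j mod 2377 for j=0..48):
  0:1  1:2140  2:1498  3:1524  4:116  5:1032  6:247  7:886
  8:1571  9:862  10:128  11:565  12:1584  13:158  14:586  15:1361
  16:715  17:1689  18:1420  19:994  20:2122  21:1010  22:707  23:1208
  24:1321  25:687  26:1194  27:2262  28:1108  29:1251  30:638  31:922
  32:170  33:119  34:321  35:2364  36:704  37:1919  38:1581  39:869
  40:846  41:1543  42:367  43:970  44:679  45:713  46:2163  47:801
  48:323
Giant step factor: 2140^(-49) ≡ 2172 (mod 2377).
Scan 569·2172^i mod 2377 for i = 0, 1, …:
  i=0: 569   i=1: 2205   i=2: 1982   i=3: 157
  i=4: 1093   i=5: 1750   i=6: 177   i=7: 1747
  i=8: 792   i=9: 1653     …   i=14: 1132
  i=15: 886
Match at i=15, j=7: n = 15·49 + 7 = 742.

742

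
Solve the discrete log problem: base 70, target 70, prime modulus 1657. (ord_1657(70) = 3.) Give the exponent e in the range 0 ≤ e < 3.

1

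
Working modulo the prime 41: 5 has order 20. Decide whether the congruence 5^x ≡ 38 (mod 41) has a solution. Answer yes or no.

no

⟨5⟩ has order 20; its elements mod 41 are {1, 2, 4, 5, 8, 9, 10, 16, 18, 20, 21, 23, 25, 31, 32, 33, 36, 37, 39, 40}.
38 is not in this set.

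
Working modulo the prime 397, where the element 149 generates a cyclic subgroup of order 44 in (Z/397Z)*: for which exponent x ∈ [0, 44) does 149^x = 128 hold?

Successive powers of 149 modulo 397:
  149^0=1  149^1=149  149^2=366  149^3=145  149^4=167  149^5=269
  149^6=381  149^7=395  149^8=99  149^9=62  149^10=107  149^11=63
  149^12=256  149^13=32  149^14=4  149^15=199  149^16=273  149^17=183
  149^18=271  149^19=282  149^20=333  149^21=389  149^22=396  149^23=248
  149^24=31  149^25=252  149^26=230  149^27=128
So 149^27 ≡ 128 (mod 397), giving x = 27.

27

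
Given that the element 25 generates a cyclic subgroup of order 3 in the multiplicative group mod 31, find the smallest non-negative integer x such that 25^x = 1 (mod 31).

0

Successive powers of 25 modulo 31:
  25^0=1
So 25^0 ≡ 1 (mod 31), giving x = 0.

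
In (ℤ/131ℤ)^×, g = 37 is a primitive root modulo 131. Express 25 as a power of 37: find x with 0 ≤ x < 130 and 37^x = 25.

Baby-step giant-step with m = ceil(sqrt(130)) = 12.
Baby table (37^j mod 131 for j=0..11):
  0:1  1:37  2:59  3:87  4:75  5:24  6:102  7:106
  8:123  9:97  10:52  11:90
Giant step factor: 37^(-12) ≡ 81 (mod 131).
Scan 25·81^i mod 131 for i = 0, 1, …:
  i=0: 25   i=1: 60   i=2: 13   i=3: 5
  i=4: 12   i=5: 55   i=6: 1
Match at i=6, j=0: x = 6·12 + 0 = 72.

72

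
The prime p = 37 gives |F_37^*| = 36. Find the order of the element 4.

18

The order of 4 must divide p − 1 = 36 = 2^2 · 3^2.
Divisors: 1, 2, 3, 4, 6, 9, 12, 18, 36.
Check each in increasing order: 4^1 ≡ 4;  4^2 ≡ 16;  4^3 ≡ 27;  4^4 ≡ 34;  4^6 ≡ 26;  4^9 ≡ 36;  4^12 ≡ 10;  4^18 ≡ 1.
Smallest exponent giving 1 is 18.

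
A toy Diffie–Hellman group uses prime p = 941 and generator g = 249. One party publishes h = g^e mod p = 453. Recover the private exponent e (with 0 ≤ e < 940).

494

Baby-step giant-step with m = ceil(sqrt(940)) = 31.
Baby table (249^j mod 941 for j=0..30):
  0:1  1:249  2:836  3:203  4:674  5:328  6:746  7:377
  8:714  9:878  10:310  11:28  12:385  13:824  14:38  15:52
  16:715  17:186  18:205  19:231  20:118  21:211  22:784  23:429
  24:488  25:123  26:515  27:259  28:503  29:94  30:822
Giant step factor: 249^(-31) ≡ 493 (mod 941).
Scan 453·493^i mod 941 for i = 0, 1, …:
  i=0: 453   i=1: 312   i=2: 433   i=3: 803
  i=4: 659   i=5: 242   i=6: 740   i=7: 653
  i=8: 107   i=9: 55     …   i=14: 46
  i=15: 94
Match at i=15, j=29: e = 15·31 + 29 = 494.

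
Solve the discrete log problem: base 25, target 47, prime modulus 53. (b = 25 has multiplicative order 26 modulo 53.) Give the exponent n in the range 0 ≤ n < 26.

6

Successive powers of 25 modulo 53:
  25^0=1  25^1=25  25^2=42  25^3=43  25^4=15  25^5=4
  25^6=47
So 25^6 ≡ 47 (mod 53), giving n = 6.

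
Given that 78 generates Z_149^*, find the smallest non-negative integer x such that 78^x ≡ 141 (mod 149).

137

Baby-step giant-step with m = ceil(sqrt(148)) = 13.
Baby table (78^j mod 149 for j=0..12):
  0:1  1:78  2:124  3:136  4:29  5:27  6:20  7:70
  8:96  9:38  10:133  11:93  12:102
Giant step factor: 78^(-13) ≡ 48 (mod 149).
Scan 141·48^i mod 149 for i = 0, 1, …:
  i=0: 141   i=1: 63   i=2: 44   i=3: 26
  i=4: 56   i=5: 6   i=6: 139   i=7: 116
  i=8: 55   i=9: 107   i=10: 70
Match at i=10, j=7: x = 10·13 + 7 = 137.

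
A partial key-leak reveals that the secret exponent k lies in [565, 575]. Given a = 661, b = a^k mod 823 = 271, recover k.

567

Compute 661^565 mod 823 = 6, then multiply by 661 repeatedly:
  661^565=6  661^566=674  661^567=271
Found 271 at exponent 567.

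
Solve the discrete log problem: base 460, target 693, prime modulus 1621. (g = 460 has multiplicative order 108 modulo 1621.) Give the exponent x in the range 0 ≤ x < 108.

60

Baby-step giant-step with m = ceil(sqrt(108)) = 11.
Baby table (460^j mod 1621 for j=0..10):
  0:1  1:460  2:870  3:1434  4:1514  5:1031  6:928  7:557
  8:102  9:1532  10:1206
Giant step factor: 460^(-11) ≡ 922 (mod 1621).
Scan 693·922^i mod 1621 for i = 0, 1, …:
  i=0: 693   i=1: 272   i=2: 1150   i=3: 166
  i=4: 678   i=5: 1031
Match at i=5, j=5: x = 5·11 + 5 = 60.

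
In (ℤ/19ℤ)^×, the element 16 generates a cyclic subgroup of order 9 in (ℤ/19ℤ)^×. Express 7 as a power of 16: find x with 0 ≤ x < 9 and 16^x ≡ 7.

Successive powers of 16 modulo 19:
  16^0=1  16^1=16  16^2=9  16^3=11  16^4=5  16^5=4
  16^6=7
So 16^6 ≡ 7 (mod 19), giving x = 6.

6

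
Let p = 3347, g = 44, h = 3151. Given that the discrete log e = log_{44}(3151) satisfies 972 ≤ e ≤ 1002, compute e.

979

Compute 44^972 mod 3347 = 931, then multiply by 44 repeatedly:
  44^972=931  44^973=800  44^974=1730  44^975=2486  44^976=2280
  44^977=3257  44^978=2734  44^979=3151
Found 3151 at exponent 979.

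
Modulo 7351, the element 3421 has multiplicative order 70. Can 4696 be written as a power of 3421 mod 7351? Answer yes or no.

no

4696 ∈ ⟨3421⟩ iff 4696^70 ≡ 1 (mod 7351), since |⟨3421⟩| = 70.
4696^70 mod 7351 = 148.
Since 148 ≠ 1, 4696 does not lie in the subgroup.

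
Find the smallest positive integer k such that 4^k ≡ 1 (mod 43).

The order of 4 must divide p − 1 = 42 = 2 · 3 · 7.
Divisors: 1, 2, 3, 6, 7, 14, 21, 42.
Check each in increasing order: 4^1 ≡ 4;  4^2 ≡ 16;  4^3 ≡ 21;  4^6 ≡ 11;  4^7 ≡ 1.
Smallest exponent giving 1 is 7.

7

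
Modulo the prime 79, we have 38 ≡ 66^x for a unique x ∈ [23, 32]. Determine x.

24

Compute 66^23 mod 79 = 70, then multiply by 66 repeatedly:
  66^23=70  66^24=38
Found 38 at exponent 24.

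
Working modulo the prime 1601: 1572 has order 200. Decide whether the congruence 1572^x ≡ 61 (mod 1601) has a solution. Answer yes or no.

yes

61 ∈ ⟨1572⟩ iff 61^200 ≡ 1 (mod 1601), since |⟨1572⟩| = 200.
61^200 mod 1601 = 1.
Since 1 = 1, 61 lies in the subgroup.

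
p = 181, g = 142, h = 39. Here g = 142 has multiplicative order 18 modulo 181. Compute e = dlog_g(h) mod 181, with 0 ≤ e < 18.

10

Successive powers of 142 modulo 181:
  142^0=1  142^1=142  142^2=73  142^3=49  142^4=80  142^5=138
  142^6=48  142^7=119  142^8=65  142^9=180  142^10=39
So 142^10 ≡ 39 (mod 181), giving e = 10.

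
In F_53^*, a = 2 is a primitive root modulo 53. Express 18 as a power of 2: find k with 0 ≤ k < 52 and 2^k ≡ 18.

35

Baby-step giant-step with m = ceil(sqrt(52)) = 8.
Baby table (2^j mod 53 for j=0..7):
  0:1  1:2  2:4  3:8  4:16  5:32  6:11  7:22
Giant step factor: 2^(-8) ≡ 47 (mod 53).
Scan 18·47^i mod 53 for i = 0, 1, …:
  i=0: 18   i=1: 51   i=2: 12   i=3: 34
  i=4: 8
Match at i=4, j=3: k = 4·8 + 3 = 35.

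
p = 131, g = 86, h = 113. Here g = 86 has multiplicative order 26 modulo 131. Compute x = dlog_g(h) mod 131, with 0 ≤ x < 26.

10

Successive powers of 86 modulo 131:
  86^0=1  86^1=86  86^2=60  86^3=51  86^4=63  86^5=47
  86^6=112  86^7=69  86^8=39  86^9=79  86^10=113
So 86^10 ≡ 113 (mod 131), giving x = 10.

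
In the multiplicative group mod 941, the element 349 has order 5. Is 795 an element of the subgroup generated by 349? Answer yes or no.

no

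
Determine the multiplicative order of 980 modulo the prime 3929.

1964

The order of 980 must divide p − 1 = 3928 = 2^3 · 491.
Divisors: 1, 2, 4, 8, 491, 982, 1964, 3928.
Check each in increasing order: 980^1 ≡ 980;  980^2 ≡ 1724;  980^4 ≡ 1852;  980^8 ≡ 3816;  980^491 ≡ 226;  980^982 ≡ 3928;  980^1964 ≡ 1.
Smallest exponent giving 1 is 1964.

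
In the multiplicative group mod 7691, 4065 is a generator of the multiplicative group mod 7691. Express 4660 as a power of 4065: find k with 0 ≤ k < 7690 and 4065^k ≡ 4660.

1986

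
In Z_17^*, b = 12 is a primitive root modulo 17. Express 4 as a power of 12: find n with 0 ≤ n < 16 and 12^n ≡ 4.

Successive powers of 12 modulo 17:
  12^0=1  12^1=12  12^2=8  12^3=11  12^4=13  12^5=3
  12^6=2  12^7=7  12^8=16  12^9=5  12^10=9  12^11=6
  12^12=4
So 12^12 ≡ 4 (mod 17), giving n = 12.

12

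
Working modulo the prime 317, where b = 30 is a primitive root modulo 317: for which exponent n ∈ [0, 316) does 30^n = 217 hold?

34

Baby-step giant-step with m = ceil(sqrt(316)) = 18.
Baby table (30^j mod 317 for j=0..17):
  0:1  1:30  2:266  3:55  4:65  5:48  6:172  7:88
  8:104  9:267  10:85  11:14  12:103  13:237  14:136  15:276
  16:38  17:189
Giant step factor: 30^(-18) ≡ 44 (mod 317).
Scan 217·44^i mod 317 for i = 0, 1, …:
  i=0: 217   i=1: 38
Match at i=1, j=16: n = 1·18 + 16 = 34.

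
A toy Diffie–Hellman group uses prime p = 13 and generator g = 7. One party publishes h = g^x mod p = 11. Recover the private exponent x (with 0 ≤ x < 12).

5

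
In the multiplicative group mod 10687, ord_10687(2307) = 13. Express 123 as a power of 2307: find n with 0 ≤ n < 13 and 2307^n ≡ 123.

2

Successive powers of 2307 modulo 10687:
  2307^0=1  2307^1=2307  2307^2=123
So 2307^2 ≡ 123 (mod 10687), giving n = 2.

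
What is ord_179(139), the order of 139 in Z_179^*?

The order of 139 must divide p − 1 = 178 = 2 · 89.
Divisors: 1, 2, 89, 178.
Check each in increasing order: 139^1 ≡ 139;  139^2 ≡ 168;  139^89 ≡ 1.
Smallest exponent giving 1 is 89.

89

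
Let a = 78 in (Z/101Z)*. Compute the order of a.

The order of 78 must divide p − 1 = 100 = 2^2 · 5^2.
Divisors: 1, 2, 4, 5, 10, 20, 25, 50, 100.
Check each in increasing order: 78^1 ≡ 78;  78^2 ≡ 24;  78^4 ≡ 71;  78^5 ≡ 84;  78^10 ≡ 87;  78^20 ≡ 95;  78^25 ≡ 1.
Smallest exponent giving 1 is 25.

25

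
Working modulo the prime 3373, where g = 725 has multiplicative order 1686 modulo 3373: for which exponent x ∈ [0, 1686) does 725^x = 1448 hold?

Baby-step giant-step with m = ceil(sqrt(1686)) = 42.
Baby table (725^j mod 3373 for j=0..41):
  0:1  1:725  2:2810  3:3331  4:3280  5:35  6:1764  7:533
  8:1903  9:118  10:1225  11:1026  12:1790  13:2518  14:757  15:2399
  16:2180  17:1936  18:432  19:2884  20:3013  21:2094  22:300  23:1628
  24:3123  25:892  26:2457  27:381  28:3012  29:1369  30:863  31:1670
  32:3216  33:857  34:693  35:3221  36:1109  37:1251  38:3011  39:644
  40:1426  41:1712
Giant step factor: 725^(-42) ≡ 1950 (mod 3373).
Scan 1448·1950^i mod 3373 for i = 0, 1, …:
  i=0: 1448   i=1: 399   i=2: 2260   i=3: 1862
  i=4: 1552   i=5: 819   i=6: 1621   i=7: 449
  i=8: 1943   i=9: 971     …   i=13: 1283
  i=14: 2457
Match at i=14, j=26: x = 14·42 + 26 = 614.

614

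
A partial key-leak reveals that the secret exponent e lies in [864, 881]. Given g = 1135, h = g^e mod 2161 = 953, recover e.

864

Compute 1135^864 mod 2161 = 953, then multiply by 1135 repeatedly:
  1135^864=953
Found 953 at exponent 864.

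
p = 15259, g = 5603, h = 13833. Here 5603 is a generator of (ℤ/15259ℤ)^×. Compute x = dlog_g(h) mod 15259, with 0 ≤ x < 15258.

5899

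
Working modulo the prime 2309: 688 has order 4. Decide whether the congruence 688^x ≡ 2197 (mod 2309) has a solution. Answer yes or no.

⟨688⟩ has order 4; its elements mod 2309 are {1, 688, 1621, 2308}.
2197 is not in this set.

no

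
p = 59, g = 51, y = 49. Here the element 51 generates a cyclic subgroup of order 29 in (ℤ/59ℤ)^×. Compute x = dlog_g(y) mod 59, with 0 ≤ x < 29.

Successive powers of 51 modulo 59:
  51^0=1  51^1=51  51^2=5  51^3=19  51^4=25  51^5=36
  51^6=7  51^7=3  51^8=35  51^9=15  51^10=57  51^11=16
  51^12=49
So 51^12 ≡ 49 (mod 59), giving x = 12.

12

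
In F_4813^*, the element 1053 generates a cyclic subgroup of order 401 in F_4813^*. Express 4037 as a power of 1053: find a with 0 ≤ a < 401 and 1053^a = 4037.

11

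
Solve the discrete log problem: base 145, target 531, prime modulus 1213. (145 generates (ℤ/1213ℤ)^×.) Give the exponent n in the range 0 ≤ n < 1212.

409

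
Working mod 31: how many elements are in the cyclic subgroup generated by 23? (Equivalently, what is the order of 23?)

The order of 23 must divide p − 1 = 30 = 2 · 3 · 5.
Divisors: 1, 2, 3, 5, 6, 10, 15, 30.
Check each in increasing order: 23^1 ≡ 23;  23^2 ≡ 2;  23^3 ≡ 15;  23^5 ≡ 30;  23^6 ≡ 8;  23^10 ≡ 1.
Smallest exponent giving 1 is 10.

10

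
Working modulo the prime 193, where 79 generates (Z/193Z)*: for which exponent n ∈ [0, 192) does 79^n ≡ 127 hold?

107

Baby-step giant-step with m = ceil(sqrt(192)) = 14.
Baby table (79^j mod 193 for j=0..13):
  0:1  1:79  2:65  3:117  4:172  5:78  6:179  7:52
  8:55  9:99  10:101  11:66  12:3  13:44
Giant step factor: 79^(-14) ≡ 97 (mod 193).
Scan 127·97^i mod 193 for i = 0, 1, …:
  i=0: 127   i=1: 160   i=2: 80   i=3: 40
  i=4: 20   i=5: 10   i=6: 5   i=7: 99
Match at i=7, j=9: n = 7·14 + 9 = 107.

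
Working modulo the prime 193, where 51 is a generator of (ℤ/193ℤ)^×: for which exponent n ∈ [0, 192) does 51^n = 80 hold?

83

Baby-step giant-step with m = ceil(sqrt(192)) = 14.
Baby table (51^j mod 193 for j=0..13):
  0:1  1:51  2:92  3:60  4:165  5:116  6:126  7:57
  8:12  9:33  10:139  11:141  12:50  13:41
Giant step factor: 51^(-14) ≡ 6 (mod 193).
Scan 80·6^i mod 193 for i = 0, 1, …:
  i=0: 80   i=1: 94   i=2: 178   i=3: 103
  i=4: 39   i=5: 41
Match at i=5, j=13: n = 5·14 + 13 = 83.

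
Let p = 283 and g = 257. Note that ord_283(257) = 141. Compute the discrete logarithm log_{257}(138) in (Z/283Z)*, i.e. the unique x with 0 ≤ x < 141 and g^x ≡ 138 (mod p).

Baby-step giant-step with m = ceil(sqrt(141)) = 12.
Baby table (257^j mod 283 for j=0..11):
  0:1  1:257  2:110  3:253  4:214  5:96  6:51  7:89
  8:233  9:168  10:160  11:85
Giant step factor: 257^(-12) ≡ 152 (mod 283).
Scan 138·152^i mod 283 for i = 0, 1, …:
  i=0: 138   i=1: 34   i=2: 74   i=3: 211
  i=4: 93   i=5: 269   i=6: 136   i=7: 13
  i=8: 278   i=9: 89
Match at i=9, j=7: x = 9·12 + 7 = 115.

115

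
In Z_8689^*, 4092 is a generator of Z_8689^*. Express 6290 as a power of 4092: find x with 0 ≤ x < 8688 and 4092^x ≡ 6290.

7455

Baby-step giant-step with m = ceil(sqrt(8688)) = 94.
Baby table (4092^j mod 8689 for j=0..93):
  0:1  1:4092  2:761  3:3350  4:5647  5:3473  6:5001  7:1497
  8:8668  9:958  10:1397  11:7851  12:3059  13:5268  14:7936  15:3319
  16:441  17:5949  18:5419  19:220  20:5273  21:2329  22:7124  23:8502
  24:8117  25:5406  26:7847  27:4069  28:2224  29:3225  30:6798  31:3927
  32:3323  33:8120  34:304  35:1441  36:5430  37:1787  38:4955  39:4423
  40:8418  41:3260  42:2305  43:4495  44:7616  45:5918  46:213  47:2696
  48:5691  49:1052  50:3729  51:1184  52:5155  53:6057  54:4216  55:4207
  56:2135  57:3975  58:8581  59:1203  60:4702  61:3138  62:7043  63:7232
  64:7299  65:3415  66:2268  67:804  68:5526  69:3614  70:8499  71:4530
  72:3123  73:6486  74:4506  75:494  76:5600  77:2307  78:3990  79:449
  80:3929  81:2818  82:953  83:7004  84:4046  85:3687  86:3100  87:7949
  88:4381  89:1645  90:6054  91:629  92:1924  93:774
Giant step factor: 4092^(-94) ≡ 1416 (mod 8689).
Scan 6290·1416^i mod 8689 for i = 0, 1, …:
  i=0: 6290   i=1: 415   i=2: 5477   i=3: 4844
  i=4: 3483   i=5: 5265   i=6: 78   i=7: 6180
  i=8: 1057   i=9: 2204     …   i=78: 4807
  i=79: 3225
Match at i=79, j=29: x = 79·94 + 29 = 7455.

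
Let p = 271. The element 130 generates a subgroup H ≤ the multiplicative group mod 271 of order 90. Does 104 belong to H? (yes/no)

104 ∈ ⟨130⟩ iff 104^90 ≡ 1 (mod 271), since |⟨130⟩| = 90.
104^90 mod 271 = 1.
Since 1 = 1, 104 lies in the subgroup.

yes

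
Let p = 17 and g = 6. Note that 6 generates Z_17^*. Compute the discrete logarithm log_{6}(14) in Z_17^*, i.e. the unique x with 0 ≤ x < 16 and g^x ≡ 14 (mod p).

Successive powers of 6 modulo 17:
  6^0=1  6^1=6  6^2=2  6^3=12  6^4=4  6^5=7
  6^6=8  6^7=14
So 6^7 ≡ 14 (mod 17), giving x = 7.

7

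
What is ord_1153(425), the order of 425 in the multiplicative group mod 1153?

The order of 425 must divide p − 1 = 1152 = 2^7 · 3^2.
Divisors: 1, 2, 3, 4, 6, 8, 9, 12, 16, 18, 24, 32, 36, 48, 64, 72, 96, 128, 144, 192, 288, 384, 576, 1152.
Check each in increasing order: 425^1 ≡ 425;  425^2 ≡ 757;  425^3 ≡ 38;  425^4 ≡ 8;  425^6 ≡ 291;  425^8 ≡ 64;  425^9 ≡ 681;  425^12 ≡ 512;  425^16 ≡ 637;  425^18 ≡ 255;  425^24 ≡ 413;  425^32 ≡ 1066;  425^36 ≡ 457;  425^48 ≡ 1078;  425^64 ≡ 651;  425^72 ≡ 156;  425^96 ≡ 1013;  425^128 ≡ 650;  425^144 ≡ 123;  425^192 ≡ 1152;  425^288 ≡ 140;  425^384 ≡ 1.
Smallest exponent giving 1 is 384.

384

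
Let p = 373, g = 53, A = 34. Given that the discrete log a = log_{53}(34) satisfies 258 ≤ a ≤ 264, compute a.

259

Compute 53^258 mod 373 = 254, then multiply by 53 repeatedly:
  53^258=254  53^259=34
Found 34 at exponent 259.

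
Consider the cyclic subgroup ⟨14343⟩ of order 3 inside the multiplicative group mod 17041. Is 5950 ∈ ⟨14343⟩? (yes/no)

no

⟨14343⟩ has order 3; its elements mod 17041 are {1, 2697, 14343}.
5950 is not in this set.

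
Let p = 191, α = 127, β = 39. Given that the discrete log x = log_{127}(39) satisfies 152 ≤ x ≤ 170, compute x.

152

Compute 127^152 mod 191 = 39, then multiply by 127 repeatedly:
  127^152=39
Found 39 at exponent 152.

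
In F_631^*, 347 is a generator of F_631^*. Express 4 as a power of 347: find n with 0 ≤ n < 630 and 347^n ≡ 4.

602

Baby-step giant-step with m = ceil(sqrt(630)) = 26.
Baby table (347^j mod 631 for j=0..25):
  0:1  1:347  2:519  3:258  4:555  5:130  6:309  7:584
  8:97  9:216  10:494  11:417  12:200  13:621  14:316  15:489
  16:575  17:129  18:593  19:65  20:470  21:292  22:364  23:108
  24:247  25:524
Giant step factor: 347^(-26) ≡ 183 (mod 631).
Scan 4·183^i mod 631 for i = 0, 1, …:
  i=0: 4   i=1: 101   i=2: 184   i=3: 229
  i=4: 261   i=5: 438   i=6: 17   i=7: 587
  i=8: 151   i=9: 500     …   i=22: 603
  i=23: 555
Match at i=23, j=4: n = 23·26 + 4 = 602.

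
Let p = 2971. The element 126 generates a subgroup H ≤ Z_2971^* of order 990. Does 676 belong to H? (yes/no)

no

676 ∈ ⟨126⟩ iff 676^990 ≡ 1 (mod 2971), since |⟨126⟩| = 990.
676^990 mod 2971 = 54.
Since 54 ≠ 1, 676 does not lie in the subgroup.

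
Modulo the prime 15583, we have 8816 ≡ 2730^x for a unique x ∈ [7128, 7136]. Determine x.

Compute 2730^7128 mod 15583 = 5177, then multiply by 2730 repeatedly:
  2730^7128=5177  2730^7129=15012  2730^7130=15053  2730^7131=2319  2730^7132=4172
  2730^7133=13970  2730^7134=6499  2730^7135=8816
Found 8816 at exponent 7135.

7135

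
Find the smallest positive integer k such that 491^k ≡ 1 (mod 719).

The order of 491 must divide p − 1 = 718 = 2 · 359.
Divisors: 1, 2, 359, 718.
Check each in increasing order: 491^1 ≡ 491;  491^2 ≡ 216;  491^359 ≡ 1.
Smallest exponent giving 1 is 359.

359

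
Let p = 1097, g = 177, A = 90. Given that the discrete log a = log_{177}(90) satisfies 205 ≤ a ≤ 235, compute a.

Compute 177^205 mod 1097 = 90, then multiply by 177 repeatedly:
  177^205=90
Found 90 at exponent 205.

205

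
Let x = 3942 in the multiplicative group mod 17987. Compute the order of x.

8993

The order of 3942 must divide p − 1 = 17986 = 2 · 17 · 23^2.
Divisors: 1, 2, 17, 23, 34, 46, 391, 529, 782, 1058, 8993, 17986.
Check each in increasing order: 3942^1 ≡ 3942;  3942^2 ≡ 16583;  3942^17 ≡ 7574;  3942^23 ≡ 4985;  3942^34 ≡ 4933;  3942^46 ≡ 10178;  3942^391 ≡ 3318;  3942^529 ≡ 7369;  3942^782 ≡ 1080;  3942^1058 ≡ 17395;  3942^8993 ≡ 1.
Smallest exponent giving 1 is 8993.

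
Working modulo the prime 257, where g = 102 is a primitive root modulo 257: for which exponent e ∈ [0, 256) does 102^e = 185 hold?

194

Baby-step giant-step with m = ceil(sqrt(256)) = 16.
Baby table (102^j mod 257 for j=0..15):
  0:1  1:102  2:124  3:55  4:213  5:138  6:198  7:150
  8:137  9:96  10:26  11:82  12:140  13:145  14:141  15:247
Giant step factor: 102^(-16) ≡ 225 (mod 257).
Scan 185·225^i mod 257 for i = 0, 1, …:
  i=0: 185   i=1: 248   i=2: 31   i=3: 36
  i=4: 133   i=5: 113   i=6: 239   i=7: 62
  i=8: 72   i=9: 9   i=10: 226   i=11: 221
  i=12: 124
Match at i=12, j=2: e = 12·16 + 2 = 194.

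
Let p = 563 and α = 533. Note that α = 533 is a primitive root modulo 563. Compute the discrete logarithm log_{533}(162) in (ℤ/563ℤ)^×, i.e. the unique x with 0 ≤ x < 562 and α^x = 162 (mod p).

Baby-step giant-step with m = ceil(sqrt(562)) = 24.
Baby table (533^j mod 563 for j=0..23):
  0:1  1:533  2:337  3:24  4:406  5:206  6:13  7:173
  8:440  9:312  10:211  11:426  12:169  13:560  14:90  15:115
  16:491  17:471  18:508  19:524  20:44  21:369  22:190  23:493
Giant step factor: 533^(-24) ≡ 100 (mod 563).
Scan 162·100^i mod 563 for i = 0, 1, …:
  i=0: 162   i=1: 436   i=2: 249   i=3: 128
  i=4: 414   i=5: 301   i=6: 261   i=7: 202
  i=8: 495   i=9: 519     …   i=20: 456
  i=21: 560
Match at i=21, j=13: x = 21·24 + 13 = 517.

517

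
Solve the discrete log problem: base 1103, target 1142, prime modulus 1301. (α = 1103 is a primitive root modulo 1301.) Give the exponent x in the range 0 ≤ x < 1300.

Baby-step giant-step with m = ceil(sqrt(1300)) = 37.
Baby table (1103^j mod 1301 for j=0..36):
  0:1  1:1103  2:174  3:675  4:353  5:360  6:275  7:192
  8:1014  9:883  10:801  11:124  12:167  13:760  14:436  15:839
  16:406  17:274  18:390  19:840  20:208  21:448  22:1065  23:1193
  24:568  25:723  26:1257  27:906  28:150  29:223  30:80  31:1073
  32:910  33:659  34:919  35:178  36:1184
Giant step factor: 1103^(-37) ≡ 1079 (mod 1301).
Scan 1142·1079^i mod 1301 for i = 0, 1, …:
  i=0: 1142   i=1: 171   i=2: 1068   i=3: 987
  i=4: 755   i=5: 219   i=6: 820   i=7: 100
  i=8: 1218   i=9: 212   i=10: 1073
Match at i=10, j=31: x = 10·37 + 31 = 401.

401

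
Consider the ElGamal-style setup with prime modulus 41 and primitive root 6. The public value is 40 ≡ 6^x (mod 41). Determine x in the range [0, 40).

20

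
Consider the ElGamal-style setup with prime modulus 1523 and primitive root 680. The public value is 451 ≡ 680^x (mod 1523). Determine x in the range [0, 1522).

132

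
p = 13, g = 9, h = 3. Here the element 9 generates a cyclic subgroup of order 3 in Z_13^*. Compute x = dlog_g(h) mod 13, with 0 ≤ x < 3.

2

Successive powers of 9 modulo 13:
  9^0=1  9^1=9  9^2=3
So 9^2 ≡ 3 (mod 13), giving x = 2.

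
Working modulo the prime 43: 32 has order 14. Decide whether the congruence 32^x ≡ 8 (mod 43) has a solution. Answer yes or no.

yes

⟨32⟩ has order 14; its elements mod 43 are {1, 2, 4, 8, 11, 16, 21, 22, 27, 32, 35, 39, 41, 42}.
8 is in this set.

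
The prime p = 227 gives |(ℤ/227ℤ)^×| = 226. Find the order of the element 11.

113

The order of 11 must divide p − 1 = 226 = 2 · 113.
Divisors: 1, 2, 113, 226.
Check each in increasing order: 11^1 ≡ 11;  11^2 ≡ 121;  11^113 ≡ 1.
Smallest exponent giving 1 is 113.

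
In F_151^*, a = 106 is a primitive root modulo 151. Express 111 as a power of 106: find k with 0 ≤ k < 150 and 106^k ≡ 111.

103

Baby-step giant-step with m = ceil(sqrt(150)) = 13.
Baby table (106^j mod 151 for j=0..12):
  0:1  1:106  2:62  3:79  4:69  5:66  6:50  7:15
  8:80  9:24  10:128  11:129  12:84
Giant step factor: 106^(-13) ≡ 30 (mod 151).
Scan 111·30^i mod 151 for i = 0, 1, …:
  i=0: 111   i=1: 8   i=2: 89   i=3: 103
  i=4: 70   i=5: 137   i=6: 33   i=7: 84
Match at i=7, j=12: k = 7·13 + 12 = 103.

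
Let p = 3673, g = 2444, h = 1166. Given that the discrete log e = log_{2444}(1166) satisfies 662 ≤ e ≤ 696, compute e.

687

Compute 2444^662 mod 3673 = 377, then multiply by 2444 repeatedly:
  2444^662=377  2444^663=3138  2444^664=48  2444^665=3449  2444^666=3494
  2444^667=3284  2444^668=591  2444^669=915  2444^670=3076  2444^671=2786
  2444^672=2915  2444^673=2313  2444^674=225  2444^675=2623  2444^676=1227
  2444^677=1620  2444^678=3459  2444^679=2223  2444^680=645  2444^681=663
  2444^682=579  2444^683=971  2444^684=366  2444^685=1965  2444^686=1849
  2444^687=1166
Found 1166 at exponent 687.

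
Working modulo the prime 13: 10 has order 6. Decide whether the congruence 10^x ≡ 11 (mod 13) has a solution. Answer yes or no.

11 ∈ ⟨10⟩ iff 11^6 ≡ 1 (mod 13), since |⟨10⟩| = 6.
11^6 mod 13 = 12.
Since 12 ≠ 1, 11 does not lie in the subgroup.

no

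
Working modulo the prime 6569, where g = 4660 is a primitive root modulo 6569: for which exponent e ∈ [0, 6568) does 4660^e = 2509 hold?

3694

Baby-step giant-step with m = ceil(sqrt(6568)) = 82.
Baby table (4660^j mod 6569 for j=0..81):
  0:1  1:4660  2:5055  3:6435  4:6184  5:5806  6:4818  7:5607
  8:3707  9:4719  10:4097  11:2506  12:4847  13:2798  14:5784  15:833
  16:6070  17:86  18:51  19:1176  20:1614  21:6304  22:72  23:501
  24:2665  25:3490  26:5125  27:4185  28:5308  29:2995  30:4144  31:4749
  32:5948  33:3069  34:827  35:4386  36:2601  37:855  38:3486  39:6192
  40:3672  41:5844  42:4535  43:627  44:5184  45:3227  46:1379  47:1658
  48:1136  49:5715  50:1174  51:5432  52:2763  53:340  54:1271  55:4191
  56:423  57:480  58:3340  59:2439  60:1370  61:5701  62:1624  63:352
  64:4639  65:5730  66:5384  67:2429  68:753  69:1134  70:2964  71:4202
  72:5700  73:3533  74:1866  75:4773  76:6115  77:6147  78:4180  79:1715
  80:3996  81:4814
Giant step factor: 4660^(-82) ≡ 1001 (mod 6569).
Scan 2509·1001^i mod 6569 for i = 0, 1, …:
  i=0: 2509   i=1: 2151   i=2: 5088   i=3: 2113
  i=4: 6464   i=5: 6568   i=6: 5568   i=7: 3056
  i=8: 4471   i=9: 1982     …   i=44: 5558
  i=45: 6184
Match at i=45, j=4: e = 45·82 + 4 = 3694.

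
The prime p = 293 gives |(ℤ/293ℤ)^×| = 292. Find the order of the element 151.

292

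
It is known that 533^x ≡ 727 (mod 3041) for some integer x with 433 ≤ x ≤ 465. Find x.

463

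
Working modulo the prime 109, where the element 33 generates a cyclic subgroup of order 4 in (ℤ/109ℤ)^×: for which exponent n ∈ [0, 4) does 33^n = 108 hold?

2

Successive powers of 33 modulo 109:
  33^0=1  33^1=33  33^2=108
So 33^2 ≡ 108 (mod 109), giving n = 2.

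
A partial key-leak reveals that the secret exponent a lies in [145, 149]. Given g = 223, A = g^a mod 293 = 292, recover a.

146

Compute 223^145 mod 293 = 180, then multiply by 223 repeatedly:
  223^145=180  223^146=292
Found 292 at exponent 146.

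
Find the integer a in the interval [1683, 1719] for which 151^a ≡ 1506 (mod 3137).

1683

Compute 151^1683 mod 3137 = 1506, then multiply by 151 repeatedly:
  151^1683=1506
Found 1506 at exponent 1683.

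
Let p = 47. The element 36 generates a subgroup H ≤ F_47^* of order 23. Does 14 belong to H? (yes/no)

yes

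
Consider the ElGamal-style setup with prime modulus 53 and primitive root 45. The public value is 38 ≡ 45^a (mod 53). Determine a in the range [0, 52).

Baby-step giant-step with m = ceil(sqrt(52)) = 8.
Baby table (45^j mod 53 for j=0..7):
  0:1  1:45  2:11  3:18  4:15  5:39  6:6  7:5
Giant step factor: 45^(-8) ≡ 49 (mod 53).
Scan 38·49^i mod 53 for i = 0, 1, …:
  i=0: 38   i=1: 7   i=2: 25   i=3: 6
Match at i=3, j=6: a = 3·8 + 6 = 30.

30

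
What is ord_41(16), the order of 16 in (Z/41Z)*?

The order of 16 must divide p − 1 = 40 = 2^3 · 5.
Divisors: 1, 2, 4, 5, 8, 10, 20, 40.
Check each in increasing order: 16^1 ≡ 16;  16^2 ≡ 10;  16^4 ≡ 18;  16^5 ≡ 1.
Smallest exponent giving 1 is 5.

5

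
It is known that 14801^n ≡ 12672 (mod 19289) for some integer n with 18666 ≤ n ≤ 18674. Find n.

18669

Compute 14801^18666 mod 19289 = 9111, then multiply by 14801 repeatedly:
  14801^18666=9111  14801^18667=2512  14801^18668=10209  14801^18669=12672
Found 12672 at exponent 18669.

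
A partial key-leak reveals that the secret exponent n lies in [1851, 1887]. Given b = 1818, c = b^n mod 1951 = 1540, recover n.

Compute 1818^1851 mod 1951 = 290, then multiply by 1818 repeatedly:
  1818^1851=290  1818^1852=450  1818^1853=631  1818^1854=1921  1818^1855=88
  1818^1856=2  1818^1857=1685  1818^1858=260  1818^1859=538  1818^1860=633
  1818^1861=1655  1818^1862=348  1818^1863=540  1818^1864=367  1818^1865=1915
  1818^1866=886  1818^1867=1173  1818^1868=71  1818^1869=312  1818^1870=1426
  1818^1871=1540
Found 1540 at exponent 1871.

1871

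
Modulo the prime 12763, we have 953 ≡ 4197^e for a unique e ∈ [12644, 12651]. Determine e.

Compute 4197^12644 mod 12763 = 10677, then multiply by 4197 repeatedly:
  4197^12644=10677  4197^12645=476  4197^12646=6744  4197^12647=8997  4197^12648=7455
  4197^12649=6522  4197^12650=8962  4197^12651=953
Found 953 at exponent 12651.

12651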